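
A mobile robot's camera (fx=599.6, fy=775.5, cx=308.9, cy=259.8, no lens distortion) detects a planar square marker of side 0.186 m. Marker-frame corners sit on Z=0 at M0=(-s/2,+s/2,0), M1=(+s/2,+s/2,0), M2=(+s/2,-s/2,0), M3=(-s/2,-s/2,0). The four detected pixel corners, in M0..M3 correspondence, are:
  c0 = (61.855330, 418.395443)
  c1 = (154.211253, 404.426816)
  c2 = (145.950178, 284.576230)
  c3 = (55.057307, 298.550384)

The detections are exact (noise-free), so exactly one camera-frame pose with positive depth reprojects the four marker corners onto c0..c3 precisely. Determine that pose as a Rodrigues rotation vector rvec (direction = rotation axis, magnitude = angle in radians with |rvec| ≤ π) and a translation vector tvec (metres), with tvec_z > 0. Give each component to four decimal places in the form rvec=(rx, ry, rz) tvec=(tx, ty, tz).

Intrinsics K: fx=599.6, fy=775.5, cx=308.9, cy=259.8
Marker side s = 0.186 m; corners in marker frame (Z=0):
  M0 = (-0.0930, +0.0930, 0)
  M1 = (+0.0930, +0.0930, 0)
  M2 = (+0.0930, -0.0930, 0)
  M3 = (-0.0930, -0.0930, 0)
Detected image corners:
  c0 = (61.855330, 418.395443) px
  c1 = (154.211253, 404.426816) px
  c2 = (145.950178, 284.576230) px
  c3 = (55.057307, 298.550384) px
Planar DLT: solve 8×8 A·h = b for H (H[2,2]=1):
  H  [+491.51397 +31.61342 +104.19547]
  H  [-78.68573 +614.46169 +351.02004]
  H  [-0.01016 -0.08501 +1.00000]
B = K⁻¹H; ‖b₁‖=0.830840, ‖b₂‖=0.830840; λ = 2/(‖b₁‖+‖b₂‖) = 1.203602, sign → tz>0 ⇒ λ=+1.203602
r₁ = λ·B[:,0] = (+0.99294,-0.11803,-0.01223); r₂ = λ·B[:,1] = (+0.11617,+0.98794,-0.10232)
r₃ = r₁×r₂ = (+0.02416,+0.10018,+0.99468); SVD([r₁ r₂ r₃]) → R = UVᵀ:
  R  [+0.99294 +0.11617 +0.02416]
  R  [-0.11803 +0.98794 +0.10018]
  R  [-0.01223 -0.10232 +0.99468]
t = (-0.41091, +0.14158, +1.20360) m
tr R = 2.975555; θ = arccos((tr R − 1)/2) = 0.156508 rad = 8.967°
axis k = ((R−Rᵀ)₃₂, (R−Rᵀ)₁₃, (R−Rᵀ)₂₁) / (2 sinθ) = (-0.649593, +0.116711, -0.751271)
rvec = θ·k = (-0.101666, +0.018266, -0.117580)

rvec=(-0.1017, 0.0183, -0.1176) tvec=(-0.4109, 0.1416, 1.2036)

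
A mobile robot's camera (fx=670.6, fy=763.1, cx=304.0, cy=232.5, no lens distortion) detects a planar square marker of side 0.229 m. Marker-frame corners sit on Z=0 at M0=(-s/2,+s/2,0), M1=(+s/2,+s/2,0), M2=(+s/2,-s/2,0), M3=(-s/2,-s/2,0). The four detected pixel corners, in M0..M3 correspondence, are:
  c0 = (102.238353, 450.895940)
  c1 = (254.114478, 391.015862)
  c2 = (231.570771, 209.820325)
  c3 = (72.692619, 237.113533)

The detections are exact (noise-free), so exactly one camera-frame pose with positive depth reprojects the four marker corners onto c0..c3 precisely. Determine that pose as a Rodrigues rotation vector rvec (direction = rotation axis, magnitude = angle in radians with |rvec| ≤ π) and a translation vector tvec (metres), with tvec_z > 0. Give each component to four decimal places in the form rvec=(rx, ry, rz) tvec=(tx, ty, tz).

rvec=(0.0144, -0.7048, -0.1510) tvec=(-0.1724, 0.1017, 0.8745)

Intrinsics K: fx=670.6, fy=763.1, cx=304.0, cy=232.5
Marker side s = 0.229 m; corners in marker frame (Z=0):
  M0 = (-0.1145, +0.1145, 0)
  M1 = (+0.1145, +0.1145, 0)
  M2 = (+0.1145, -0.1145, 0)
  M3 = (-0.1145, -0.1145, 0)
Detected image corners:
  c0 = (102.238353, 450.895940) px
  c1 = (254.114478, 391.015862) px
  c2 = (231.570771, 209.820325) px
  c3 = (72.692619, 237.113533) px
Planar DLT: solve 8×8 A·h = b for H (H[2,2]=1):
  H  [+800.04798 +124.54806 +171.81679]
  H  [+46.45012 +880.01248 +321.20175]
  H  [+0.73673 +0.07330 +1.00000]
B = K⁻¹H; ‖b₁‖=1.143463, ‖b₂‖=1.143463; λ = 2/(‖b₁‖+‖b₂‖) = 0.874537, sign → tz>0 ⇒ λ=+0.874537
r₁ = λ·B[:,0] = (+0.75128,-0.14307,+0.64429); r₂ = λ·B[:,1] = (+0.13337,+0.98899,+0.06410)
r₃ = r₁×r₂ = (-0.64637,+0.03777,+0.76209); SVD([r₁ r₂ r₃]) → R = UVᵀ:
  R  [+0.75128 +0.13337 -0.64637]
  R  [-0.14307 +0.98899 +0.03777]
  R  [+0.64429 +0.06410 +0.76209]
t = (-0.17238, +0.10165, +0.87454) m
tr R = 2.502354; θ = arccos((tr R − 1)/2) = 0.720953 rad = 41.308°
axis k = ((R−Rᵀ)₃₂, (R−Rᵀ)₁₃, (R−Rᵀ)₂₁) / (2 sinθ) = (+0.019945, -0.977629, -0.209389)
rvec = θ·k = (+0.014379, -0.704825, -0.150959)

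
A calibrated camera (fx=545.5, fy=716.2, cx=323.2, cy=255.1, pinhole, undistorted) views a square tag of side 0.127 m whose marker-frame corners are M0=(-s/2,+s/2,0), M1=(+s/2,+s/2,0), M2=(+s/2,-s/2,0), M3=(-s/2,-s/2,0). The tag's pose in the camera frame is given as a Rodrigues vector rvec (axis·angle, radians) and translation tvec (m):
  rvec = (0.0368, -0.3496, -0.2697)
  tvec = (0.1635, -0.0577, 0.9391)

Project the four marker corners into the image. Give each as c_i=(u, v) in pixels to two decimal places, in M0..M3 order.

c0=(395.45, 270.97) c1=(457.15, 245.10) c2=(440.14, 153.22) c3=(376.94, 175.13)

Intrinsics K: fx=545.5, fy=716.2, cx=323.2, cy=255.1
Marker side s = 0.127 m; corners in marker frame (Z=0):
  M0 = (-0.0635, +0.0635, 0)
  M1 = (+0.0635, +0.0635, 0)
  M2 = (+0.0635, -0.0635, 0)
  M3 = (-0.0635, -0.0635, 0)
rvec = (0.0368, -0.3496, -0.2697), |rvec| = θ = 0.44307 rad = 25.386°
Rodrigues: sinθ=0.42872, 1−cosθ=0.09656; R = I + sinθ·[k]× + (1−cosθ)·[k]×²:
    [+0.90411 +0.25463 -0.34316]
    [-0.26729 +0.96356 +0.01077]
    [+0.33339 +0.08199 +0.93922]
t = (0.1635, -0.0577, 0.9391) m
M0: Pc = R·M0+t = (+0.12226, +0.02046, +0.92314); u = 545.5·(+0.12226)/0.92314 + 323.2 = 395.4451, v = 716.2·(+0.02046)/0.92314 + 255.1 = 270.9726
M1: Pc = R·M1+t = (+0.23708, -0.01349, +0.96548); u = 545.5·(+0.23708)/0.96548 + 323.2 = 457.1516, v = 716.2·(-0.01349)/0.96548 + 255.1 = 245.0951
M2: Pc = R·M2+t = (+0.20474, -0.13586, +0.95506); u = 545.5·(+0.20474)/0.95506 + 323.2 = 440.1413, v = 716.2·(-0.13586)/0.95506 + 255.1 = 153.2199
M3: Pc = R·M3+t = (+0.08992, -0.10191, +0.91272); u = 545.5·(+0.08992)/0.91272 + 323.2 = 376.9418, v = 716.2·(-0.10191)/0.91272 + 255.1 = 175.1305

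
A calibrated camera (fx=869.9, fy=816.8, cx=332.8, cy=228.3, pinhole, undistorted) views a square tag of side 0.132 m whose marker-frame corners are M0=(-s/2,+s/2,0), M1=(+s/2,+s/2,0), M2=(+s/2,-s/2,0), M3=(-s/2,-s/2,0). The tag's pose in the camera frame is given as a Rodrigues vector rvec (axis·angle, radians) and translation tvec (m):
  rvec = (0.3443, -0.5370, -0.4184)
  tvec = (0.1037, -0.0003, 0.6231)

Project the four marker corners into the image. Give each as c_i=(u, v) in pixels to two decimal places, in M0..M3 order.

Intrinsics K: fx=869.9, fy=816.8, cx=332.8, cy=228.3
Marker side s = 0.132 m; corners in marker frame (Z=0):
  M0 = (-0.0660, +0.0660, 0)
  M1 = (+0.0660, +0.0660, 0)
  M2 = (+0.0660, -0.0660, 0)
  M3 = (-0.0660, -0.0660, 0)
rvec = (0.3443, -0.5370, -0.4184), |rvec| = θ = 0.76287 rad = 43.709°
Rodrigues: sinθ=0.69100, 1−cosθ=0.27714; R = I + sinθ·[k]× + (1−cosθ)·[k]×²:
    [+0.77931 +0.29093 -0.55501]
    [-0.46703 +0.86018 -0.20487]
    [+0.41781 +0.41886 +0.80622]
t = (0.1037, -0.0003, 0.6231) m
M0: Pc = R·M0+t = (+0.07147, +0.08730, +0.62317); u = 869.9·(+0.07147)/0.62317 + 332.8 = 432.5633, v = 816.8·(+0.08730)/0.62317 + 228.3 = 342.7205
M1: Pc = R·M1+t = (+0.17434, +0.02565, +0.67832); u = 869.9·(+0.17434)/0.67832 + 332.8 = 556.3743, v = 816.8·(+0.02565)/0.67832 + 228.3 = 259.1842
M2: Pc = R·M2+t = (+0.13593, -0.08790, +0.62303); u = 869.9·(+0.13593)/0.62303 + 332.8 = 522.5946, v = 816.8·(-0.08790)/0.62303 + 228.3 = 113.0674
M3: Pc = R·M3+t = (+0.03306, -0.02625, +0.56788); u = 869.9·(+0.03306)/0.56788 + 332.8 = 383.4487, v = 816.8·(-0.02625)/0.56788 + 228.3 = 190.5465

c0=(432.56, 342.72) c1=(556.37, 259.18) c2=(522.59, 113.07) c3=(383.45, 190.55)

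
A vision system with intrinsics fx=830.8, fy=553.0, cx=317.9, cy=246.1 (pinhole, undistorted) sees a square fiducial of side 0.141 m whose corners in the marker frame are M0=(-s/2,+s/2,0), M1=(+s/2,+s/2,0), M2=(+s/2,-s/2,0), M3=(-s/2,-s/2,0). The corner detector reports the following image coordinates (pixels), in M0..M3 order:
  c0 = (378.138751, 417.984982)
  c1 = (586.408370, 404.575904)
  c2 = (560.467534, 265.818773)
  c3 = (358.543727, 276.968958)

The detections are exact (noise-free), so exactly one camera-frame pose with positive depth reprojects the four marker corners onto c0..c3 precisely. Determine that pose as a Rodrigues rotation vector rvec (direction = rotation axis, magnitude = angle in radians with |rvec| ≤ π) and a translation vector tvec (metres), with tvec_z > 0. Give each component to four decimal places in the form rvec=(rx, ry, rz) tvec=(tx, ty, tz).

rvec=(-0.1320, -0.0479, -0.0829) tvec=(0.1040, 0.0958, 0.5631)

Intrinsics K: fx=830.8, fy=553.0, cx=317.9, cy=246.1
Marker side s = 0.141 m; corners in marker frame (Z=0):
  M0 = (-0.0705, +0.0705, 0)
  M1 = (+0.0705, +0.0705, 0)
  M2 = (+0.0705, -0.0705, 0)
  M3 = (-0.0705, -0.0705, 0)
Detected image corners:
  c0 = (378.138751, 417.984982) px
  c1 = (586.408370, 404.575904) px
  c2 = (560.467534, 265.818773) px
  c3 = (358.543727, 276.968958) px
Planar DLT: solve 8×8 A·h = b for H (H[2,2]=1):
  H  [+1498.64698 +53.36220 +471.38714]
  H  [-54.75700 +913.57334 +340.16263]
  H  [+0.09434 -0.22991 +1.00000]
B = K⁻¹H; ‖b₁‖=1.775883, ‖b₂‖=1.775883; λ = 2/(‖b₁‖+‖b₂‖) = 0.563100, sign → tz>0 ⇒ λ=+0.563100
r₁ = λ·B[:,0] = (+0.99543,-0.07940,+0.05312); r₂ = λ·B[:,1] = (+0.08571,+0.98787,-0.12946)
r₃ = r₁×r₂ = (-0.04220,+0.13342,+0.99016); SVD([r₁ r₂ r₃]) → R = UVᵀ:
  R  [+0.99543 +0.08571 -0.04220]
  R  [-0.07940 +0.98787 +0.13342]
  R  [+0.05312 -0.12946 +0.99016]
t = (+0.10403, +0.09578, +0.56310) m
tr R = 2.973460; θ = arccos((tr R − 1)/2) = 0.163091 rad = 9.344°
axis k = ((R−Rᵀ)₃₂, (R−Rᵀ)₁₃, (R−Rᵀ)₂₁) / (2 sinθ) = (-0.809529, -0.293546, -0.508423)
rvec = θ·k = (-0.132027, -0.047875, -0.082919)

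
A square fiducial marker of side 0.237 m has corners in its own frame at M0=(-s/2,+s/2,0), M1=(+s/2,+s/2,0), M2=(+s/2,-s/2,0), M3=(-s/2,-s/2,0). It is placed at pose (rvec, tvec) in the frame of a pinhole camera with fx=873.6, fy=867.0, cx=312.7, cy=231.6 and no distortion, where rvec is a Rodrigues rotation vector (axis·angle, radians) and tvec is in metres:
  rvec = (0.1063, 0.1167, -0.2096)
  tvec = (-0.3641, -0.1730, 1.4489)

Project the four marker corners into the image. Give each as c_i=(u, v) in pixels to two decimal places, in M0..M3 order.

Intrinsics K: fx=873.6, fy=867.0, cx=312.7, cy=231.6
Marker side s = 0.237 m; corners in marker frame (Z=0):
  M0 = (-0.1185, +0.1185, 0)
  M1 = (+0.1185, +0.1185, 0)
  M2 = (+0.1185, -0.1185, 0)
  M3 = (-0.1185, -0.1185, 0)
rvec = (0.1063, 0.1167, -0.2096), |rvec| = θ = 0.26239 rad = 15.034°
Rodrigues: sinθ=0.25939, 1−cosθ=0.03423; R = I + sinθ·[k]× + (1−cosθ)·[k]×²:
    [+0.97139 +0.21337 +0.10429]
    [-0.20104 +0.97254 -0.11724]
    [-0.12644 +0.09292 +0.98761]
t = (-0.3641, -0.1730, 1.4489) m
M0: Pc = R·M0+t = (-0.45393, -0.03393, +1.47489); u = 873.6·(-0.45393)/1.47489 + 312.7 = 43.8340, v = 867.0·(-0.03393)/1.47489 + 231.6 = 211.6541
M1: Pc = R·M1+t = (-0.22371, -0.08158, +1.44493); u = 873.6·(-0.22371)/1.44493 + 312.7 = 177.4479, v = 867.0·(-0.08158)/1.44493 + 231.6 = 182.6517
M2: Pc = R·M2+t = (-0.27427, -0.31207, +1.42291); u = 873.6·(-0.27427)/1.42291 + 312.7 = 144.3076, v = 867.0·(-0.31207)/1.42291 + 231.6 = 41.4511
M3: Pc = R·M3+t = (-0.50449, -0.26442, +1.45287); u = 873.6·(-0.50449)/1.45287 + 312.7 = 9.3519, v = 867.0·(-0.26442)/1.45287 + 231.6 = 73.8055

c0=(43.83, 211.65) c1=(177.45, 182.65) c2=(144.31, 41.45) c3=(9.35, 73.81)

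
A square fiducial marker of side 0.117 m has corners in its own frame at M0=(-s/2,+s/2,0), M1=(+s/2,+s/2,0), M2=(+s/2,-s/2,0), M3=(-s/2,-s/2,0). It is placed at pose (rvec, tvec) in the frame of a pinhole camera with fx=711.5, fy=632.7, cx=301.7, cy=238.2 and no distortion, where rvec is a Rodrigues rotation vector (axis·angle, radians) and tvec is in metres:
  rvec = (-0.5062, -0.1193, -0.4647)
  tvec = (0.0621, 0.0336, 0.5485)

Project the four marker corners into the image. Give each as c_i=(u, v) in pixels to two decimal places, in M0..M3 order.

c0=(353.06, 365.02) c1=(488.75, 303.74) c2=(407.60, 200.52) c3=(280.57, 251.39)

Intrinsics K: fx=711.5, fy=632.7, cx=301.7, cy=238.2
Marker side s = 0.117 m; corners in marker frame (Z=0):
  M0 = (-0.0585, +0.0585, 0)
  M1 = (+0.0585, +0.0585, 0)
  M2 = (+0.0585, -0.0585, 0)
  M3 = (-0.0585, -0.0585, 0)
rvec = (-0.5062, -0.1193, -0.4647), |rvec| = θ = 0.69744 rad = 39.960°
Rodrigues: sinθ=0.64225, 1−cosθ=0.23351; R = I + sinθ·[k]× + (1−cosθ)·[k]×²:
    [+0.88950 +0.45692 +0.00306]
    [-0.39894 +0.77332 +0.49276]
    [+0.22279 -0.43954 +0.87016]
t = (0.0621, 0.0336, 0.5485) m
M0: Pc = R·M0+t = (+0.03679, +0.10218, +0.50975); u = 711.5·(+0.03679)/0.50975 + 301.7 = 353.0563, v = 632.7·(+0.10218)/0.50975 + 238.2 = 365.0214
M1: Pc = R·M1+t = (+0.14087, +0.05550, +0.53582); u = 711.5·(+0.14087)/0.53582 + 301.7 = 488.7516, v = 632.7·(+0.05550)/0.53582 + 238.2 = 303.7363
M2: Pc = R·M2+t = (+0.08741, -0.03498, +0.58725); u = 711.5·(+0.08741)/0.58725 + 301.7 = 407.5998, v = 632.7·(-0.03498)/0.58725 + 238.2 = 200.5151
M3: Pc = R·M3+t = (-0.01667, +0.01170, +0.56118); u = 711.5·(-0.01667)/0.56118 + 301.7 = 280.5700, v = 632.7·(+0.01170)/0.56118 + 238.2 = 251.3896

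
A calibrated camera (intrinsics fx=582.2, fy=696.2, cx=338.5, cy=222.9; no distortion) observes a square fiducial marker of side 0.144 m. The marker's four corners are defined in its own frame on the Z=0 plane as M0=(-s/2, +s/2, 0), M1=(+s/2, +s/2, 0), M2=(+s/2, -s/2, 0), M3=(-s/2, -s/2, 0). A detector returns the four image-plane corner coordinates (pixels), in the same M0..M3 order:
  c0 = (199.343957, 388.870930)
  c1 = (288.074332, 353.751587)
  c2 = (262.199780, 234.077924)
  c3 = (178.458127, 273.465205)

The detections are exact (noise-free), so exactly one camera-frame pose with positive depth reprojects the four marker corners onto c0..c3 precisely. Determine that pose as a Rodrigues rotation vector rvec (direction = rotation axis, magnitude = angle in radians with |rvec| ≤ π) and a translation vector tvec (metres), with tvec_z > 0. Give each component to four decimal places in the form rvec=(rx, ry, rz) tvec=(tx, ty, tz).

Intrinsics K: fx=582.2, fy=696.2, cx=338.5, cy=222.9
Marker side s = 0.144 m; corners in marker frame (Z=0):
  M0 = (-0.0720, +0.0720, 0)
  M1 = (+0.0720, +0.0720, 0)
  M2 = (+0.0720, -0.0720, 0)
  M3 = (-0.0720, -0.0720, 0)
Detected image corners:
  c0 = (199.343957, 388.870930) px
  c1 = (288.074332, 353.751587) px
  c2 = (262.199780, 234.077924) px
  c3 = (178.458127, 273.465205) px
Planar DLT: solve 8×8 A·h = b for H (H[2,2]=1):
  H  [+517.39810 +90.69912 +230.67578]
  H  [-368.25030 +719.92799 +311.71107]
  H  [-0.34946 -0.30699 +1.00000]
B = K⁻¹H; ‖b₁‖=1.219936, ‖b₂‖=1.219936; λ = 2/(‖b₁‖+‖b₂‖) = 0.819715, sign → tz>0 ⇒ λ=+0.819715
r₁ = λ·B[:,0] = (+0.89502,-0.34187,-0.28645); r₂ = λ·B[:,1] = (+0.27401,+0.92822,-0.25164)
r₃ = r₁×r₂ = (+0.35192,+0.14674,+0.92446); SVD([r₁ r₂ r₃]) → R = UVᵀ:
  R  [+0.89502 +0.27401 +0.35192]
  R  [-0.34187 +0.92822 +0.14674]
  R  [-0.28645 -0.25164 +0.92446]
t = (-0.15181, +0.10457, +0.81971) m
tr R = 2.747702; θ = arccos((tr R − 1)/2) = 0.507729 rad = 29.091°
axis k = ((R−Rᵀ)₃₂, (R−Rᵀ)₁₃, (R−Rᵀ)₂₁) / (2 sinθ) = (-0.409693, +0.656502, -0.633369)
rvec = θ·k = (-0.208013, +0.333325, -0.321580)

rvec=(-0.2080, 0.3333, -0.3216) tvec=(-0.1518, 0.1046, 0.8197)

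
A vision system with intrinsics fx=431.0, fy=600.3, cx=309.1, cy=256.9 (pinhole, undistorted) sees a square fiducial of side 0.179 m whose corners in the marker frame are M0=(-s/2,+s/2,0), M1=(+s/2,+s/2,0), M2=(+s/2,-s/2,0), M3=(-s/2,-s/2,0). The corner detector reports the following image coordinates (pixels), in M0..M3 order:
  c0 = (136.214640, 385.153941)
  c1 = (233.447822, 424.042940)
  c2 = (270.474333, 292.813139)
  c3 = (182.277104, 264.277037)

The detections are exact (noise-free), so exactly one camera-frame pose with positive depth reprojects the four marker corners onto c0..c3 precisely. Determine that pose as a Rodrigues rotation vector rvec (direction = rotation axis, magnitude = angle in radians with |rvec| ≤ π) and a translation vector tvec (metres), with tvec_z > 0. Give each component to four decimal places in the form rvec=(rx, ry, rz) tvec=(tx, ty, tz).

Intrinsics K: fx=431.0, fy=600.3, cx=309.1, cy=256.9
Marker side s = 0.179 m; corners in marker frame (Z=0):
  M0 = (-0.0895, +0.0895, 0)
  M1 = (+0.0895, +0.0895, 0)
  M2 = (+0.0895, -0.0895, 0)
  M3 = (-0.0895, -0.0895, 0)
Detected image corners:
  c0 = (136.214640, 385.153941) px
  c1 = (233.447822, 424.042940) px
  c2 = (270.474333, 292.813139) px
  c3 = (182.277104, 264.277037) px
Planar DLT: solve 8×8 A·h = b for H (H[2,2]=1):
  H  [+458.94199 -370.43598 +205.68823]
  H  [+91.06757 +474.70193 +337.37157]
  H  [-0.27970 -0.66979 +1.00000]
B = K⁻¹H; ‖b₁‖=1.324078, ‖b₂‖=1.324078; λ = 2/(‖b₁‖+‖b₂‖) = 0.755243, sign → tz>0 ⇒ λ=+0.755243
r₁ = λ·B[:,0] = (+0.95570,+0.20497,-0.21124); r₂ = λ·B[:,1] = (-0.28633,+0.81371,-0.50586)
r₃ = r₁×r₂ = (+0.06820,+0.54393,+0.83635); SVD([r₁ r₂ r₃]) → R = UVᵀ:
  R  [+0.95570 -0.28633 +0.06820]
  R  [+0.20497 +0.81371 +0.54393]
  R  [-0.21124 -0.50586 +0.83635]
t = (-0.18121, +0.10124, +0.75524) m
tr R = 2.605763; θ = arccos((tr R − 1)/2) = 0.638683 rad = 36.594°
axis k = ((R−Rᵀ)₃₂, (R−Rᵀ)₁₃, (R−Rᵀ)₂₁) / (2 sinθ) = (-0.880491, +0.234376, +0.412072)
rvec = θ·k = (-0.562355, +0.149692, +0.263184)

rvec=(-0.5624, 0.1497, 0.2632) tvec=(-0.1812, 0.1012, 0.7552)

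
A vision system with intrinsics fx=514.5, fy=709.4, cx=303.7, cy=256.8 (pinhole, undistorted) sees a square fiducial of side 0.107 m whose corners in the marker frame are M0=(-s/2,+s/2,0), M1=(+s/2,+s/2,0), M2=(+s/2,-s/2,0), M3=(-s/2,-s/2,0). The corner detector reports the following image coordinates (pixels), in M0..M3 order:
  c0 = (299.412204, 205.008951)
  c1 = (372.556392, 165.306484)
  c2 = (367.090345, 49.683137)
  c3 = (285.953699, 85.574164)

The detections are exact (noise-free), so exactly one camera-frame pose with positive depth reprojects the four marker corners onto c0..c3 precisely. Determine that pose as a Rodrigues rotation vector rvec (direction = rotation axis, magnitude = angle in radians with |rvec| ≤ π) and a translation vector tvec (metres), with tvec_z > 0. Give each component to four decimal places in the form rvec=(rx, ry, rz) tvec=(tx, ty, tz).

rvec=(0.5267, -0.4676, -0.2736) tvec=(0.0339, -0.1087, 0.6017)

Intrinsics K: fx=514.5, fy=709.4, cx=303.7, cy=256.8
Marker side s = 0.107 m; corners in marker frame (Z=0):
  M0 = (-0.0535, +0.0535, 0)
  M1 = (+0.0535, +0.0535, 0)
  M2 = (+0.0535, -0.0535, 0)
  M3 = (-0.0535, -0.0535, 0)
Detected image corners:
  c0 = (299.412204, 205.008951) px
  c1 = (372.556392, 165.306484) px
  c2 = (367.090345, 49.683137) px
  c3 = (285.953699, 85.574164) px
Planar DLT: solve 8×8 A·h = b for H (H[2,2]=1):
  H  [+914.97399 +383.98662 +332.69977]
  H  [-279.37492 +1211.06174 +128.61177]
  H  [+0.59117 +0.89580 +1.00000]
B = K⁻¹H; ‖b₁‖=1.661976, ‖b₂‖=1.661976; λ = 2/(‖b₁‖+‖b₂‖) = 0.601693, sign → tz>0 ⇒ λ=+0.601693
r₁ = λ·B[:,0] = (+0.86007,-0.36572,+0.35570); r₂ = λ·B[:,1] = (+0.13090,+0.83208,+0.53899)
r₃ = r₁×r₂ = (-0.49309,-0.41701,+0.76352); SVD([r₁ r₂ r₃]) → R = UVᵀ:
  R  [+0.86007 +0.13090 -0.49309]
  R  [-0.36572 +0.83208 -0.41701]
  R  [+0.35570 +0.53899 +0.76352]
t = (+0.03391, -0.10873, +0.60169) m
tr R = 2.455668; θ = arccos((tr R − 1)/2) = 0.755638 rad = 43.295°
axis k = ((R−Rᵀ)₃₂, (R−Rᵀ)₁₃, (R−Rᵀ)₂₁) / (2 sinθ) = (+0.697049, -0.618875, -0.362100)
rvec = θ·k = (+0.526717, -0.467646, -0.273617)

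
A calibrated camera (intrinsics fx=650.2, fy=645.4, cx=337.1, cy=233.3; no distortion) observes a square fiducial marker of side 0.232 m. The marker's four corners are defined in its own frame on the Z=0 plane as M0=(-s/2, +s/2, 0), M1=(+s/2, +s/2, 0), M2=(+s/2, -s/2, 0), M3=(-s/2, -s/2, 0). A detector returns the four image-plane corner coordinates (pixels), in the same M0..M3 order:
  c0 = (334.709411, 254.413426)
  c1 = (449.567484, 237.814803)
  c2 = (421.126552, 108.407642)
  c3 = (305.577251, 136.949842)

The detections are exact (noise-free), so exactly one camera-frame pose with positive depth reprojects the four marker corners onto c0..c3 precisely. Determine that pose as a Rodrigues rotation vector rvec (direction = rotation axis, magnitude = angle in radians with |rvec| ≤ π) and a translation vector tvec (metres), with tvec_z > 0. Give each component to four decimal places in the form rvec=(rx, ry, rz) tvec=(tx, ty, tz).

Intrinsics K: fx=650.2, fy=645.4, cx=337.1, cy=233.3
Marker side s = 0.232 m; corners in marker frame (Z=0):
  M0 = (-0.1160, +0.1160, 0)
  M1 = (+0.1160, +0.1160, 0)
  M2 = (+0.1160, -0.1160, 0)
  M3 = (-0.1160, -0.1160, 0)
Detected image corners:
  c0 = (334.709411, 254.413426) px
  c1 = (449.567484, 237.814803) px
  c2 = (421.126552, 108.407642) px
  c3 = (305.577251, 136.949842) px
Planar DLT: solve 8×8 A·h = b for H (H[2,2]=1):
  H  [+347.59278 +171.13718 +375.31808]
  H  [-169.62645 +553.80936 +185.80319]
  H  [-0.39432 +0.12439 +1.00000]
B = K⁻¹H; ‖b₁‖=0.846243, ‖b₂‖=0.846243; λ = 2/(‖b₁‖+‖b₂‖) = 1.181694, sign → tz>0 ⇒ λ=+1.181694
r₁ = λ·B[:,0] = (+0.87331,-0.14214,-0.46597); r₂ = λ·B[:,1] = (+0.23482,+0.96086,+0.14700)
r₃ = r₁×r₂ = (+0.42684,-0.23779,+0.87251); SVD([r₁ r₂ r₃]) → R = UVᵀ:
  R  [+0.87331 +0.23482 +0.42684]
  R  [-0.14214 +0.96086 -0.23779]
  R  [-0.46597 +0.14700 +0.87251]
t = (+0.06946, -0.08696, +1.18169) m
tr R = 2.706676; θ = arccos((tr R − 1)/2) = 0.548442 rad = 31.423°
axis k = ((R−Rᵀ)₃₂, (R−Rᵀ)₁₃, (R−Rᵀ)₂₁) / (2 sinθ) = (+0.369023, +0.856230, -0.361515)
rvec = θ·k = (+0.202388, +0.469592, -0.198270)

rvec=(0.2024, 0.4696, -0.1983) tvec=(0.0695, -0.0870, 1.1817)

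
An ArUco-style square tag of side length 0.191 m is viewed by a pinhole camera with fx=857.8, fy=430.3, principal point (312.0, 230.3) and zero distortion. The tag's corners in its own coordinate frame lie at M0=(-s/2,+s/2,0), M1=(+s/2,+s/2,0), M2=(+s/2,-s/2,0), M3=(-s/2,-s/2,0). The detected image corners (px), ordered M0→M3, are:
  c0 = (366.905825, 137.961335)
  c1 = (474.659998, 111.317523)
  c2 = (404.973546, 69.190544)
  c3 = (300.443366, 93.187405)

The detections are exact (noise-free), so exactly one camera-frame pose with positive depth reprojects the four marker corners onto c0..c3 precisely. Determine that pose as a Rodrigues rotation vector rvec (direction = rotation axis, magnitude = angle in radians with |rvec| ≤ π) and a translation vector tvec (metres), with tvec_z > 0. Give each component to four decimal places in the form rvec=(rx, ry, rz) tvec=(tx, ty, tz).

rvec=(-0.4043, -0.1207, -0.5255) tvec=(0.1132, -0.3869, 1.2993)

Intrinsics K: fx=857.8, fy=430.3, cx=312.0, cy=230.3
Marker side s = 0.191 m; corners in marker frame (Z=0):
  M0 = (-0.0955, +0.0955, 0)
  M1 = (+0.0955, +0.0955, 0)
  M2 = (+0.0955, -0.0955, 0)
  M3 = (-0.0955, -0.0955, 0)
Detected image corners:
  c0 = (366.905825, 137.961335) px
  c1 = (474.659998, 111.317523) px
  c2 = (404.973546, 69.190544) px
  c3 = (300.443366, 93.187405) px
Planar DLT: solve 8×8 A·h = b for H (H[2,2]=1):
  H  [+619.20744 +254.18451 +386.72019]
  H  [-115.44062 +200.14225 +102.16593]
  H  [+0.16471 -0.26467 +1.00000]
B = K⁻¹H; ‖b₁‖=0.769642, ‖b₂‖=0.769642; λ = 2/(‖b₁‖+‖b₂‖) = 1.299306, sign → tz>0 ⇒ λ=+1.299306
r₁ = λ·B[:,0] = (+0.86007,-0.46312,+0.21401); r₂ = λ·B[:,1] = (+0.51009,+0.78839,-0.34388)
r₃ = r₁×r₂ = (-0.00947,+0.40493,+0.91430); SVD([r₁ r₂ r₃]) → R = UVᵀ:
  R  [+0.86007 +0.51009 -0.00947]
  R  [-0.46312 +0.78839 +0.40493]
  R  [+0.21401 -0.34388 +0.91430]
t = (+0.11318, -0.38691, +1.29931) m
tr R = 2.562753; θ = arccos((tr R − 1)/2) = 0.673928 rad = 38.613°
axis k = ((R−Rᵀ)₃₂, (R−Rᵀ)₁₃, (R−Rᵀ)₂₁) / (2 sinθ) = (-0.599954, -0.179054, -0.779740)
rvec = θ·k = (-0.404326, -0.120669, -0.525488)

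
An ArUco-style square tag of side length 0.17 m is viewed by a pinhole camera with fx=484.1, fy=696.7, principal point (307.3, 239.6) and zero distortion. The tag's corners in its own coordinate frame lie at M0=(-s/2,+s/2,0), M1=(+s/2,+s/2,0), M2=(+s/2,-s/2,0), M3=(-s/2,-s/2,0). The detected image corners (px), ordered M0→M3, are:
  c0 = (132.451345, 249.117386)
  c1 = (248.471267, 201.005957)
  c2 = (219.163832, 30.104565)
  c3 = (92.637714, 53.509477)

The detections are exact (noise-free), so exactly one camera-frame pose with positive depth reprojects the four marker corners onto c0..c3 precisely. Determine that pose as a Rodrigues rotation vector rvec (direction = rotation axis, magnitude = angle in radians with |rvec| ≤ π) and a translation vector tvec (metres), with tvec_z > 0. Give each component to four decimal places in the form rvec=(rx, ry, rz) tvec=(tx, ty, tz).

rvec=(0.1025, -0.5979, -0.2672) tvec=(-0.1713, -0.0969, 0.6409)

Intrinsics K: fx=484.1, fy=696.7, cx=307.3, cy=239.6
Marker side s = 0.17 m; corners in marker frame (Z=0):
  M0 = (-0.0850, +0.0850, 0)
  M1 = (+0.0850, +0.0850, 0)
  M2 = (+0.0850, -0.0850, 0)
  M3 = (-0.0850, -0.0850, 0)
Detected image corners:
  c0 = (132.451345, 249.117386) px
  c1 = (248.471267, 201.005957) px
  c2 = (219.163832, 30.104565) px
  c3 = (92.637714, 53.509477) px
Planar DLT: solve 8×8 A·h = b for H (H[2,2]=1):
  H  [+859.08708 +247.60268 +177.93337]
  H  [-99.18480 +1108.59423 +134.24182]
  H  [+0.84549 +0.26866 +1.00000]
B = K⁻¹H; ‖b₁‖=1.560402, ‖b₂‖=1.560402; λ = 2/(‖b₁‖+‖b₂‖) = 0.640860, sign → tz>0 ⇒ λ=+0.640860
r₁ = λ·B[:,0] = (+0.79332,-0.27758,+0.54184); r₂ = λ·B[:,1] = (+0.21849,+0.96053,+0.17217)
r₃ = r₁×r₂ = (-0.56824,-0.01820,+0.82266); SVD([r₁ r₂ r₃]) → R = UVᵀ:
  R  [+0.79332 +0.21849 -0.56824]
  R  [-0.27758 +0.96053 -0.01820]
  R  [+0.54184 +0.17217 +0.82266]
t = (-0.17126, -0.09691, +0.64086) m
tr R = 2.576514; θ = arccos((tr R − 1)/2) = 0.662825 rad = 37.977°
axis k = ((R−Rᵀ)₃₂, (R−Rᵀ)₁₃, (R−Rᵀ)₂₁) / (2 sinθ) = (+0.154688, -0.901997, -0.403079)
rvec = θ·k = (+0.102531, -0.597866, -0.267171)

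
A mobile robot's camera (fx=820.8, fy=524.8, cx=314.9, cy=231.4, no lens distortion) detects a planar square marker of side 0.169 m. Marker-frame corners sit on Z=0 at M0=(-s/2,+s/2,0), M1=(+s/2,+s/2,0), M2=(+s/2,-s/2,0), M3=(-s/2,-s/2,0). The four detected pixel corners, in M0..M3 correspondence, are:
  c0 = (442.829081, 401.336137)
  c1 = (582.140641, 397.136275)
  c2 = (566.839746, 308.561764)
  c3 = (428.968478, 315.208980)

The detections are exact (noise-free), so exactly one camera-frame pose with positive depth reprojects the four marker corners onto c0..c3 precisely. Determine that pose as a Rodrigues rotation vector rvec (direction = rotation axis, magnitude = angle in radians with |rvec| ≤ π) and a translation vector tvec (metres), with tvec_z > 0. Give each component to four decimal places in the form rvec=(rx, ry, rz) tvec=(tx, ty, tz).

rvec=(-0.0361, 0.1750, -0.1007) tvec=(0.2353, 0.2412, 1.0205)

Intrinsics K: fx=820.8, fy=524.8, cx=314.9, cy=231.4
Marker side s = 0.169 m; corners in marker frame (Z=0):
  M0 = (-0.0845, +0.0845, 0)
  M1 = (+0.0845, +0.0845, 0)
  M2 = (+0.0845, -0.0845, 0)
  M3 = (-0.0845, -0.0845, 0)
Detected image corners:
  c0 = (442.829081, 401.336137) px
  c1 = (582.140641, 397.136275) px
  c2 = (566.839746, 308.561764) px
  c3 = (428.968478, 315.208980) px
Planar DLT: solve 8×8 A·h = b for H (H[2,2]=1):
  H  [+734.92573 +64.10573 +504.18087]
  H  [-92.03126 +501.20435 +355.43788]
  H  [-0.16850 -0.04377 +1.00000]
B = K⁻¹H; ‖b₁‖=0.979924, ‖b₂‖=0.979924; λ = 2/(‖b₁‖+‖b₂‖) = 1.020487, sign → tz>0 ⇒ λ=+1.020487
r₁ = λ·B[:,0] = (+0.97969,-0.10314,-0.17195); r₂ = λ·B[:,1] = (+0.09684,+0.99430,-0.04466)
r₃ = r₁×r₂ = (+0.17558,+0.02710,+0.98409); SVD([r₁ r₂ r₃]) → R = UVᵀ:
  R  [+0.97969 +0.09684 +0.17558]
  R  [-0.10314 +0.99430 +0.02710]
  R  [-0.17195 -0.04466 +0.98409]
t = (+0.23533, +0.24119, +1.02049) m
tr R = 2.958081; θ = arccos((tr R − 1)/2) = 0.205101 rad = 11.751°
axis k = ((R−Rᵀ)₃₂, (R−Rᵀ)₁₃, (R−Rᵀ)₂₁) / (2 sinθ) = (-0.176187, +0.853194, -0.490936)
rvec = θ·k = (-0.036136, +0.174991, -0.100691)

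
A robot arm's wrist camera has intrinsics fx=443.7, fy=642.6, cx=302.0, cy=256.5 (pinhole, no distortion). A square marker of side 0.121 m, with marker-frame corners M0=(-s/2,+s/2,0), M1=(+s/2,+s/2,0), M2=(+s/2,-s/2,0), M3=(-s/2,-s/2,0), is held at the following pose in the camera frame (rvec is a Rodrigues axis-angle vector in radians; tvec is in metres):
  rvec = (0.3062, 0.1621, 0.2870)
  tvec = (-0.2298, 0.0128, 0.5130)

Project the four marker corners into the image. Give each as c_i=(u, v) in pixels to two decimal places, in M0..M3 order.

Intrinsics K: fx=443.7, fy=642.6, cx=302.0, cy=256.5
Marker side s = 0.121 m; corners in marker frame (Z=0):
  M0 = (-0.0605, +0.0605, 0)
  M1 = (+0.0605, +0.0605, 0)
  M2 = (+0.0605, -0.0605, 0)
  M3 = (-0.0605, -0.0605, 0)
rvec = (0.3062, 0.1621, 0.2870), |rvec| = θ = 0.44989 rad = 25.777°
Rodrigues: sinθ=0.43487, 1−cosθ=0.09951; R = I + sinθ·[k]× + (1−cosθ)·[k]×²:
    [+0.94659 -0.25301 +0.19989]
    [+0.30182 +0.91341 -0.27310]
    [-0.11348 +0.31885 +0.94099]
t = (-0.2298, 0.0128, 0.5130) m
M0: Pc = R·M0+t = (-0.30238, +0.04980, +0.53916); u = 443.7·(-0.30238)/0.53916 + 302.0 = 53.1589, v = 642.6·(+0.04980)/0.53916 + 256.5 = 315.8565
M1: Pc = R·M1+t = (-0.18784, +0.08632, +0.52542); u = 443.7·(-0.18784)/0.52542 + 302.0 = 143.3776, v = 642.6·(+0.08632)/0.52542 + 256.5 = 362.0720
M2: Pc = R·M2+t = (-0.15722, -0.02420, +0.48684); u = 443.7·(-0.15722)/0.48684 + 302.0 = 158.7091, v = 642.6·(-0.02420)/0.48684 + 256.5 = 224.5558
M3: Pc = R·M3+t = (-0.27176, -0.06072, +0.50058); u = 443.7·(-0.27176)/0.50058 + 302.0 = 61.1164, v = 642.6·(-0.06072)/0.50058 + 256.5 = 178.5506

c0=(53.16, 315.86) c1=(143.38, 362.07) c2=(158.71, 224.56) c3=(61.12, 178.55)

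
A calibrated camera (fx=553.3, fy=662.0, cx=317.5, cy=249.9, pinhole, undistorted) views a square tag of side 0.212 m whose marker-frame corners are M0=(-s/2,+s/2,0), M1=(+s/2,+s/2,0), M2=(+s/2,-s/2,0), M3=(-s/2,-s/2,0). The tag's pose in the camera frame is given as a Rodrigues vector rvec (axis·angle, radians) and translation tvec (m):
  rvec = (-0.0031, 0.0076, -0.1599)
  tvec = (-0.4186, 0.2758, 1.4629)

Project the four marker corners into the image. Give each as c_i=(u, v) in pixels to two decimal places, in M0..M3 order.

Intrinsics K: fx=553.3, fy=662.0, cx=317.5, cy=249.9
Marker side s = 0.212 m; corners in marker frame (Z=0):
  M0 = (-0.1060, +0.1060, 0)
  M1 = (+0.1060, +0.1060, 0)
  M2 = (+0.1060, -0.1060, 0)
  M3 = (-0.1060, -0.1060, 0)
rvec = (-0.0031, 0.0076, -0.1599), |rvec| = θ = 0.16011 rad = 9.174°
Rodrigues: sinθ=0.15943, 1−cosθ=0.01279; R = I + sinθ·[k]× + (1−cosθ)·[k]×²:
    [+0.98721 +0.15921 +0.00781]
    [-0.15923 +0.98724 +0.00248]
    [-0.00732 -0.00369 +0.99997]
t = (-0.4186, 0.2758, 1.4629) m
M0: Pc = R·M0+t = (-0.50637, +0.39733, +1.46328); u = 553.3·(-0.50637)/1.46328 + 317.5 = 126.0308, v = 662.0·(+0.39733)/1.46328 + 249.9 = 429.6528
M1: Pc = R·M1+t = (-0.29708, +0.36357, +1.46173); u = 553.3·(-0.29708)/1.46173 + 317.5 = 205.0485, v = 662.0·(+0.36357)/1.46173 + 249.9 = 414.5557
M2: Pc = R·M2+t = (-0.33083, +0.15427, +1.46252); u = 553.3·(-0.33083)/1.46252 + 317.5 = 192.3397, v = 662.0·(+0.15427)/1.46252 + 249.9 = 319.7315
M3: Pc = R·M3+t = (-0.54012, +0.18803, +1.46407); u = 553.3·(-0.54012)/1.46407 + 317.5 = 113.3778, v = 662.0·(+0.18803)/1.46407 + 249.9 = 334.9211

c0=(126.03, 429.65) c1=(205.05, 414.56) c2=(192.34, 319.73) c3=(113.38, 334.92)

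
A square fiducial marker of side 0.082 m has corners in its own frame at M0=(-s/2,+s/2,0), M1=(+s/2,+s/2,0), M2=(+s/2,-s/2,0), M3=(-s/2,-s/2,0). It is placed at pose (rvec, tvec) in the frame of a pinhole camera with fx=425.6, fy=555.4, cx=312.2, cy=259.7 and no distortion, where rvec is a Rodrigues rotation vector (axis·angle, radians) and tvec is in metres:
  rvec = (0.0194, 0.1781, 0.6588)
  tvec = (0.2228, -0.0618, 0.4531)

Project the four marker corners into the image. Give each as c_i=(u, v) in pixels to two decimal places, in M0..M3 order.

Intrinsics K: fx=425.6, fy=555.4, cx=312.2, cy=259.7
Marker side s = 0.082 m; corners in marker frame (Z=0):
  M0 = (-0.0410, +0.0410, 0)
  M1 = (+0.0410, +0.0410, 0)
  M2 = (+0.0410, -0.0410, 0)
  M3 = (-0.0410, -0.0410, 0)
rvec = (0.0194, 0.1781, 0.6588), |rvec| = θ = 0.68272 rad = 39.117°
Rodrigues: sinθ=0.63091, 1−cosθ=0.22414; R = I + sinθ·[k]× + (1−cosθ)·[k]×²:
    [+0.77604 -0.60714 +0.17073]
    [+0.61046 +0.79111 +0.03849]
    [-0.15844 +0.07435 +0.98457]
t = (0.2228, -0.0618, 0.4531) m
M0: Pc = R·M0+t = (+0.16609, -0.05439, +0.46264); u = 425.6·(+0.16609)/0.46264 + 312.2 = 464.9908, v = 555.4·(-0.05439)/0.46264 + 259.7 = 194.4012
M1: Pc = R·M1+t = (+0.22972, -0.00434, +0.44965); u = 425.6·(+0.22972)/0.44965 + 312.2 = 529.6366, v = 555.4·(-0.00434)/0.44965 + 259.7 = 254.3448
M2: Pc = R·M2+t = (+0.27951, -0.06921, +0.44356); u = 425.6·(+0.27951)/0.44356 + 312.2 = 580.3953, v = 555.4·(-0.06921)/0.44356 + 259.7 = 173.0427
M3: Pc = R·M3+t = (+0.21588, -0.11926, +0.45655); u = 425.6·(+0.21588)/0.45655 + 312.2 = 513.4418, v = 555.4·(-0.11926)/0.45655 + 259.7 = 114.6122

c0=(464.99, 194.40) c1=(529.64, 254.34) c2=(580.40, 173.04) c3=(513.44, 114.61)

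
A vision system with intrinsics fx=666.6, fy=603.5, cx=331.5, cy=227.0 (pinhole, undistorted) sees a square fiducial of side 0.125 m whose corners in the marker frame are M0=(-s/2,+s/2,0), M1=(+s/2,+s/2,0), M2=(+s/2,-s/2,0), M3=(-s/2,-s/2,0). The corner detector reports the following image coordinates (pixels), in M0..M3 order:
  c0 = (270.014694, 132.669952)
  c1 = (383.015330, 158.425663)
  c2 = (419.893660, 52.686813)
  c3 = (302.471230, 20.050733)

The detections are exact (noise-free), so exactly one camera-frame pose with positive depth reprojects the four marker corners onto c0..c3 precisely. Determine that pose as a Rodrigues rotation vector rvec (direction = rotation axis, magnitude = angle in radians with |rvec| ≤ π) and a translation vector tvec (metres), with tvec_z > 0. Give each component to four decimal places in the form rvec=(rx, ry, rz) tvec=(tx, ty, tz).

rvec=(0.3289, -0.2336, 0.2490) tvec=(0.0135, -0.1510, 0.6787)

Intrinsics K: fx=666.6, fy=603.5, cx=331.5, cy=227.0
Marker side s = 0.125 m; corners in marker frame (Z=0):
  M0 = (-0.0625, +0.0625, 0)
  M1 = (+0.0625, +0.0625, 0)
  M2 = (+0.0625, -0.0625, 0)
  M3 = (-0.0625, -0.0625, 0)
Detected image corners:
  c0 = (270.014694, 132.669952) px
  c1 = (383.015330, 158.425663) px
  c2 = (419.893660, 52.686813) px
  c3 = (302.471230, 20.050733) px
Planar DLT: solve 8×8 A·h = b for H (H[2,2]=1):
  H  [+1055.53576 -131.78148 +344.79512]
  H  [+268.36663 +911.37905 +92.76326]
  H  [+0.39062 +0.42458 +1.00000]
B = K⁻¹H; ‖b₁‖=1.473479, ‖b₂‖=1.473479; λ = 2/(‖b₁‖+‖b₂‖) = 0.678666, sign → tz>0 ⇒ λ=+0.678666
r₁ = λ·B[:,0] = (+0.94281,+0.20208,+0.26510); r₂ = λ·B[:,1] = (-0.27746,+0.91651,+0.28814)
r₃ = r₁×r₂ = (-0.18474,-0.34522,+0.92016); SVD([r₁ r₂ r₃]) → R = UVᵀ:
  R  [+0.94281 -0.27746 -0.18474]
  R  [+0.20208 +0.91651 -0.34522]
  R  [+0.26510 +0.28814 +0.92016]
t = (+0.01354, -0.15096, +0.67867) m
tr R = 2.779478; θ = arccos((tr R − 1)/2) = 0.474024 rad = 27.160°
axis k = ((R−Rᵀ)₃₂, (R−Rᵀ)₁₃, (R−Rᵀ)₂₁) / (2 sinθ) = (+0.693764, -0.492732, +0.525269)
rvec = θ·k = (+0.328860, -0.233566, +0.248990)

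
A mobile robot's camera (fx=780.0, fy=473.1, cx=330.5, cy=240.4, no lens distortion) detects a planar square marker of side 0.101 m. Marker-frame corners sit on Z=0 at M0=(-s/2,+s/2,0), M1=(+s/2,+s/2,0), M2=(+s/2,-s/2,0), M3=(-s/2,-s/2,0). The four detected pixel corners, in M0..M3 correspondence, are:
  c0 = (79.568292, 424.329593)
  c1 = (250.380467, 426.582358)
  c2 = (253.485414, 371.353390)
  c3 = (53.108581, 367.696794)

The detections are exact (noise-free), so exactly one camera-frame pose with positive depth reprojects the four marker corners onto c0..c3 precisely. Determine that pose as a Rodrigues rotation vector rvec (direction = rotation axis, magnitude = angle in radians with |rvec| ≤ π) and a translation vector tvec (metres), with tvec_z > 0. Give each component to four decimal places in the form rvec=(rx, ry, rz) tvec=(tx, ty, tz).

Intrinsics K: fx=780.0, fy=473.1, cx=330.5, cy=240.4
Marker side s = 0.101 m; corners in marker frame (Z=0):
  M0 = (-0.0505, +0.0505, 0)
  M1 = (+0.0505, +0.0505, 0)
  M2 = (+0.0505, -0.0505, 0)
  M3 = (-0.0505, -0.0505, 0)
Detected image corners:
  c0 = (79.568292, 424.329593) px
  c1 = (250.380467, 426.582358) px
  c2 = (253.485414, 371.353390) px
  c3 = (53.108581, 367.696794) px
Planar DLT: solve 8×8 A·h = b for H (H[2,2]=1):
  H  [+1852.36431 +363.72171 +160.37436]
  H  [+94.58466 +1176.48935 +399.71558]
  H  [+0.16574 +1.56677 +1.00000]
B = K⁻¹H; ‖b₁‖=2.313446, ‖b₂‖=2.313446; λ = 2/(‖b₁‖+‖b₂‖) = 0.432256, sign → tz>0 ⇒ λ=+0.432256
r₁ = λ·B[:,0] = (+0.99618,+0.05001,+0.07164); r₂ = λ·B[:,1] = (-0.08540,+0.73078,+0.67725)
r₃ = r₁×r₂ = (-0.01848,-0.68077,+0.73226); SVD([r₁ r₂ r₃]) → R = UVᵀ:
  R  [+0.99618 -0.08540 -0.01848]
  R  [+0.05001 +0.73078 -0.68077]
  R  [+0.07164 +0.67725 +0.73226]
t = (-0.09428, +0.14556, +0.43226) m
tr R = 2.459222; θ = arccos((tr R − 1)/2) = 0.753044 rad = 43.146°
axis k = ((R−Rᵀ)₃₂, (R−Rᵀ)₁₃, (R−Rᵀ)₂₁) / (2 sinθ) = (+0.992903, -0.065894, +0.099004)
rvec = θ·k = (+0.747699, -0.049621, +0.074555)

rvec=(0.7477, -0.0496, 0.0746) tvec=(-0.0943, 0.1456, 0.4323)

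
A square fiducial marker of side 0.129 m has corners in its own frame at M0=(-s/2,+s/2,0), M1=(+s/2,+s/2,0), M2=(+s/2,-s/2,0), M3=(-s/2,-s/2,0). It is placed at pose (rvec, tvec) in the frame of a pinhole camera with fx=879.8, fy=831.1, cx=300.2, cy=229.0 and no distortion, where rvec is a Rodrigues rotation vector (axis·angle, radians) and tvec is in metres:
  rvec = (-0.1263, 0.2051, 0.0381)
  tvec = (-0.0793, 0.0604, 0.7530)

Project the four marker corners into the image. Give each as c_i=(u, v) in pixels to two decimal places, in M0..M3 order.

Intrinsics K: fx=879.8, fy=831.1, cx=300.2, cy=229.0
Marker side s = 0.129 m; corners in marker frame (Z=0):
  M0 = (-0.0645, +0.0645, 0)
  M1 = (+0.0645, +0.0645, 0)
  M2 = (+0.0645, -0.0645, 0)
  M3 = (-0.0645, -0.0645, 0)
rvec = (-0.1263, 0.2051, 0.0381), |rvec| = θ = 0.24386 rad = 13.972°
Rodrigues: sinθ=0.24145, 1−cosθ=0.02959; R = I + sinθ·[k]× + (1−cosθ)·[k]×²:
    [+0.97835 -0.05061 +0.20068]
    [+0.02484 +0.99134 +0.12894]
    [-0.20547 -0.12116 +0.97113]
t = (-0.0793, 0.0604, 0.7530) m
M0: Pc = R·M0+t = (-0.14567, +0.12274, +0.75844); u = 879.8·(-0.14567)/0.75844 + 300.2 = 131.2228, v = 831.1·(+0.12274)/0.75844 + 229.0 = 363.4988
M1: Pc = R·M1+t = (-0.01946, +0.12594, +0.73193); u = 879.8·(-0.01946)/0.73193 + 300.2 = 276.8075, v = 831.1·(+0.12594)/0.73193 + 229.0 = 372.0072
M2: Pc = R·M2+t = (-0.01293, -0.00194, +0.74756); u = 879.8·(-0.01293)/0.74756 + 300.2 = 284.9804, v = 831.1·(-0.00194)/0.74756 + 229.0 = 226.8436
M3: Pc = R·M3+t = (-0.13914, -0.00514, +0.77407); u = 879.8·(-0.13914)/0.77407 + 300.2 = 142.0555, v = 831.1·(-0.00514)/0.77407 + 229.0 = 223.4776

c0=(131.22, 363.50) c1=(276.81, 372.01) c2=(284.98, 226.84) c3=(142.06, 223.48)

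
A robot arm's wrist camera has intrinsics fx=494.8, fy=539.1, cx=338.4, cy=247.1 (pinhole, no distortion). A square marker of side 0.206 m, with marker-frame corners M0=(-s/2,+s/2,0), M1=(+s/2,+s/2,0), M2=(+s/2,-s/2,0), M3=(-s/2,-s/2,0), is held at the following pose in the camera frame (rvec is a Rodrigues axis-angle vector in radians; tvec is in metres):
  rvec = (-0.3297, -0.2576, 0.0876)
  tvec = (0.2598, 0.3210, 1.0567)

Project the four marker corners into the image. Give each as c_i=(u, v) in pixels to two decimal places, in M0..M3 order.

c0=(415.77, 465.82) c1=(506.00, 469.13) c2=(499.70, 361.67) c3=(414.95, 353.68)

Intrinsics K: fx=494.8, fy=539.1, cx=338.4, cy=247.1
Marker side s = 0.206 m; corners in marker frame (Z=0):
  M0 = (-0.1030, +0.1030, 0)
  M1 = (+0.1030, +0.1030, 0)
  M2 = (+0.1030, -0.1030, 0)
  M3 = (-0.1030, -0.1030, 0)
rvec = (-0.3297, -0.2576, 0.0876), |rvec| = θ = 0.42747 rad = 24.492°
Rodrigues: sinθ=0.41457, 1−cosθ=0.08998; R = I + sinθ·[k]× + (1−cosθ)·[k]×²:
    [+0.96354 -0.04313 -0.26405]
    [+0.12678 +0.94269 +0.30864]
    [+0.23560 -0.33086 +0.91379]
t = (0.2598, 0.3210, 1.0567) m
M0: Pc = R·M0+t = (+0.15611, +0.40504, +0.99835); u = 494.8·(+0.15611)/0.99835 + 338.4 = 415.7716, v = 539.1·(+0.40504)/0.99835 + 247.1 = 465.8166
M1: Pc = R·M1+t = (+0.35460, +0.43116, +1.04689); u = 494.8·(+0.35460)/1.04689 + 338.4 = 505.9988, v = 539.1·(+0.43116)/1.04689 + 247.1 = 469.1256
M2: Pc = R·M2+t = (+0.36349, +0.23696, +1.11505); u = 494.8·(+0.36349)/1.11505 + 338.4 = 499.6972, v = 539.1·(+0.23696)/1.11505 + 247.1 = 361.6653
M3: Pc = R·M3+t = (+0.16500, +0.21084, +1.06651); u = 494.8·(+0.16500)/1.06651 + 338.4 = 414.9494, v = 539.1·(+0.21084)/1.06651 + 247.1 = 353.6776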